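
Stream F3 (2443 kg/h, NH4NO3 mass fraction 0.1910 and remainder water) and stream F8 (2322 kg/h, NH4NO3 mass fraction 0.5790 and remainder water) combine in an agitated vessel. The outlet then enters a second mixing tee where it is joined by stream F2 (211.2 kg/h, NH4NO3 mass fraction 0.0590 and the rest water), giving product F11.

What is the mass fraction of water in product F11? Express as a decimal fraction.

0.6336

Overall, product flow = 4976.2 kg/h.
water in = 2443×0.809 + 2322×0.421 + 211.2×0.941 = 3152.7 kg/h.
water fraction in F11 = 0.6336.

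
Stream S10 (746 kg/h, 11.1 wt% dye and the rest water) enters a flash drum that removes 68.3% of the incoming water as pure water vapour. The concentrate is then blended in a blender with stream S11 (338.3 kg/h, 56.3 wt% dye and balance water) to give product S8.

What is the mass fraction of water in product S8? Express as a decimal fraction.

Vapour removed = 0.683×0.889×746 = 452.96 kg/h; concentrate = 293.04 kg/h.
water reaching the mixer = 210.23 (from concentrate) + 338.3×0.437 = 358.07 kg/h.
Product flow = 293.04 + 338.3 = 631.34 kg/h; water fraction = 0.567.

0.567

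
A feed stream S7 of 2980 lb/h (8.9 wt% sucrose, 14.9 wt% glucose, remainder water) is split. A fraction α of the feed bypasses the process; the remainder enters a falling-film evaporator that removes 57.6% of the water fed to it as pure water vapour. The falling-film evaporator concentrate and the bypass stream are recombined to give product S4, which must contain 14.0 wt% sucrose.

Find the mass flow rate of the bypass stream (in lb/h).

506.7 lb/h

All 2980×0.089 = 265.22 lb/h of sucrose reaches S4, so S4 = 265.22/0.140 = 1894.4 lb/h and vapour = 1085.6 lb/h.
The evaporator receives (1−α)·2980 of feed at 0.762 water and removes 0.576 of that water:
0.576×0.762×(1−α)×2980 = 1085.6
(1−α) = 1085.6/1308 = 0.8300;  α = 0.1700.
Bypass flow = 0.1700×2980 = 506.68 lb/h.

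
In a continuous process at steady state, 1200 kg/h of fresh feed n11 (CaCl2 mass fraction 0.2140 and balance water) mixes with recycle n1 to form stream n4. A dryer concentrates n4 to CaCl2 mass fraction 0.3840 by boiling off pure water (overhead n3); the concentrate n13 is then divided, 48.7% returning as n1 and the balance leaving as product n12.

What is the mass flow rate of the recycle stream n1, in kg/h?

634.9 kg/h

Overall CaCl2 balance (none leaves overhead): CaCl2 in fresh feed = CaCl2 in product, i.e. 1200×0.214 = (1−0.487)·n13·0.384.
n13 = 256.8/(0.384×0.513) = 1303.6 kg/h.
Recycle n1 = 0.487×1303.6 = 634.86 kg/h.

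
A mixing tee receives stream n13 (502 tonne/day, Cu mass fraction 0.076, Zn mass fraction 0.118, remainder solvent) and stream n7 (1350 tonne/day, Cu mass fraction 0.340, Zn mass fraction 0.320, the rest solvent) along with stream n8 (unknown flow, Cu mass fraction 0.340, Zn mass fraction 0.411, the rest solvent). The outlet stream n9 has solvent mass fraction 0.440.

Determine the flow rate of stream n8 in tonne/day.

Let n8 be the unknown flow. Total out = 1852 + n8.
solvent balance: 863.61 + 0.249·n8 = 0.440·(1852 + n8)
(0.249 − 0.440)·n8 = 0.440×1852 − 863.61 = -48.732
n8 = -48.732 / -0.191 = 255.14 tonne/day

255.1 tonne/day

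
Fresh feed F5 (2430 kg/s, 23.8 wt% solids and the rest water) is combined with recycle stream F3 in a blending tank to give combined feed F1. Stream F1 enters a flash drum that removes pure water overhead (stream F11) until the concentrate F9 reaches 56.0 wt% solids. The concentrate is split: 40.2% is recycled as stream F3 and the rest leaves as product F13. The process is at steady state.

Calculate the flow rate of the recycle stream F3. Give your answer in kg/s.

Overall solids balance (none leaves overhead): solids in fresh feed = solids in product, i.e. 2430×0.238 = (1−0.402)·F9·0.560.
F9 = 578.34/(0.560×0.598) = 1727 kg/s.
Recycle F3 = 0.402×1727 = 694.26 kg/s.

694.3 kg/s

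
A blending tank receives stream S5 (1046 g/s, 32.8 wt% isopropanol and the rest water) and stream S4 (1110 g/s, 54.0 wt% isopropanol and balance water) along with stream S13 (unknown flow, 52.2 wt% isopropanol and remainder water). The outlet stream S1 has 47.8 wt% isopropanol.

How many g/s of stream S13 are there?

Let S13 be the unknown flow. Total out = 2156 + S13.
isopropanol balance: 942.49 + 0.522·S13 = 0.478·(2156 + S13)
(0.522 − 0.478)·S13 = 0.478×2156 − 942.49 = 88.08
S13 = 88.08 / 0.044 = 2001.8 g/s

2002 g/s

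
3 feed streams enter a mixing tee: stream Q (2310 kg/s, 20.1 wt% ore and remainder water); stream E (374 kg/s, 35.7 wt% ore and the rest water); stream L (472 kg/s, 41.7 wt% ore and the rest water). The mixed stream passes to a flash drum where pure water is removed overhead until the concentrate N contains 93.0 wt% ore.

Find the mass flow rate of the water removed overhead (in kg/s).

2302 kg/s

ore entering = 2310×0.201 + 374×0.357 + 472×0.417 = 794.65 kg/s.
All ore reports to N, so N = 794.65/0.930 = 854.46 kg/s.
Total feed = 3156 kg/s; overhead = 3156 − 854.46 = 2301.5 kg/s.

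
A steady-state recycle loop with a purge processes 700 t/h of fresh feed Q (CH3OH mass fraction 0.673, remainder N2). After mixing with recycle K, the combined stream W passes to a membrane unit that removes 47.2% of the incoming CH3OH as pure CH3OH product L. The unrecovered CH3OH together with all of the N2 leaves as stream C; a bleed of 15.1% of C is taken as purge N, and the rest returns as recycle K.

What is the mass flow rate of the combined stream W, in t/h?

2370 t/h

N2 enters only via Q and leaves only via the purge: 700×0.327 = 0.151×(N2 in C), and the membrane unit passes all N2, so N2 in W = N2 in C = 1515.9 t/h.
CH3OH in W: m_A = 700×0.673 + (1−0.151)·(1−0.472)·m_A, so m_A = 471.1/0.5517 = 853.86 t/h.
W = 853.86 + 1515.9 = 2369.8 t/h.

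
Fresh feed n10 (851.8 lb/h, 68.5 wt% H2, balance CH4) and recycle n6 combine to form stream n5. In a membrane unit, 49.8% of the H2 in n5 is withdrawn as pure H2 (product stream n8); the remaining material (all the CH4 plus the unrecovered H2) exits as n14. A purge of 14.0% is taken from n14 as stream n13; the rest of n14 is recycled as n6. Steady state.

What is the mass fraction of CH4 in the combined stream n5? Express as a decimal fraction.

0.6512

CH4 enters only via n10 and leaves only via the purge: 851.8×0.315 = 0.140×(CH4 in n14), and the membrane unit passes all CH4, so CH4 in n5 = CH4 in n14 = 1916.5 lb/h.
H2 in n5: m_A = 851.8×0.685 + (1−0.140)·(1−0.498)·m_A, so m_A = 583.48/0.5683 = 1026.8 lb/h.
n5 = 1026.8 + 1916.5 = 2943.3 lb/h.
CH4 fraction in n5 = 1916.5/2943.3 = 0.6512.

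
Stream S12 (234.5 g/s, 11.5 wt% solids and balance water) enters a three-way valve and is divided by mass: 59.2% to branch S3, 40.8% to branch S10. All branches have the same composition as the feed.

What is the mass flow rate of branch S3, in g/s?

Branch S3 flow = 0.592×234.5 = 138.82 g/s.

138.8 g/s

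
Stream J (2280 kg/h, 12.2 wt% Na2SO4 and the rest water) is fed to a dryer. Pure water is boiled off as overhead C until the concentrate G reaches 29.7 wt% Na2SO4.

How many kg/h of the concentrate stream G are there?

Na2SO4 is conserved: 2280×0.122 = 278.16 kg/h all reports to the concentrate.
Concentrate = 278.16/(target fraction) = 936.57 kg/h.

936.6 kg/h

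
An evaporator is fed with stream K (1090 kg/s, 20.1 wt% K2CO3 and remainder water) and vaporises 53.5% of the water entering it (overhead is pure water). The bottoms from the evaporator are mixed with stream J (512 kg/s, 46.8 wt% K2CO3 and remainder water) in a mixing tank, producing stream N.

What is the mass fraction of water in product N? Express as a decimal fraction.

Vapour removed = 0.535×0.799×1090 = 465.94 kg/s; concentrate = 624.06 kg/s.
water reaching the mixer = 404.97 (from concentrate) + 512×0.532 = 677.36 kg/s.
Product flow = 624.06 + 512 = 1136.1 kg/s; water fraction = 0.596.

0.596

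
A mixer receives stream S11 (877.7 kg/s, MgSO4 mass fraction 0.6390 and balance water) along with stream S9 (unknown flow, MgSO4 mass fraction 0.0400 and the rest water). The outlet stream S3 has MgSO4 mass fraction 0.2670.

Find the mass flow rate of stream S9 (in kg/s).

1438 kg/s

Let S9 be the unknown flow. Total out = 877.7 + S9.
MgSO4 balance: 560.85 + 0.040·S9 = 0.267·(877.7 + S9)
(0.040 − 0.267)·S9 = 0.267×877.7 − 560.85 = -326.5
S9 = -326.5 / -0.227 = 1438.3 kg/s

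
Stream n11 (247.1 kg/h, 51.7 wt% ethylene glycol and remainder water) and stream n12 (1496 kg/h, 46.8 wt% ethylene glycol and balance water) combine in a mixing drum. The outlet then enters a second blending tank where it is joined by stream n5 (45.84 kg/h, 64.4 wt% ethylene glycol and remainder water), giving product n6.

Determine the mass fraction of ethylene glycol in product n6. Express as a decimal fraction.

Overall, product flow = 1788.9 kg/h.
ethylene glycol in = 247.1×0.517 + 1496×0.468 + 45.84×0.644 = 857.4 kg/h.
ethylene glycol fraction in n6 = 0.4793.

0.4793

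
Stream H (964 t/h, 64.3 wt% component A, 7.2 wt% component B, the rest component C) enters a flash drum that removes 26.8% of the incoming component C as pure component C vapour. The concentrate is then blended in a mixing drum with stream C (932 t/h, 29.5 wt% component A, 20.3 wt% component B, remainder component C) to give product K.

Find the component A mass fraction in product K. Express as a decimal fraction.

0.491

Vapour removed = 0.268×0.285×964 = 73.63 t/h; concentrate = 890.37 t/h.
component A reaching the mixer = 619.85 (from concentrate) + 932×0.295 = 894.79 t/h.
Product flow = 890.37 + 932 = 1822.4 t/h; component A fraction = 0.491.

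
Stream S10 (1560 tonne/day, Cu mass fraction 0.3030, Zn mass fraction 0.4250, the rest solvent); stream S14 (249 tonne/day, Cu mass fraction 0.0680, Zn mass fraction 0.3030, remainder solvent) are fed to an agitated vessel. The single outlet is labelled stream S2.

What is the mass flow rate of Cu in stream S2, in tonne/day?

Cu out = Cu in = 1560×0.303 + 249×0.068 = 489.61 tonne/day.

489.6 tonne/day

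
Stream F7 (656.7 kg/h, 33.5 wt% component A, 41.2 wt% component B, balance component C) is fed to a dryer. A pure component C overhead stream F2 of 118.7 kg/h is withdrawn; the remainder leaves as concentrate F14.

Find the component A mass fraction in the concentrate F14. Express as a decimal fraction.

0.409

component A is not removed: 656.7×0.335 = 219.99 kg/h of component A enters F14.
Concentrate = 656.7 − 118.7 = 538 kg/h.
Mass fraction = 219.99/538 = 0.409.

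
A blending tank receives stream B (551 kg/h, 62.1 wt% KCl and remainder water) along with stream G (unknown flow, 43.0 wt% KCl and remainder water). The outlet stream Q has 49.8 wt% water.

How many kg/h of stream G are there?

Let G be the unknown flow. Total out = 551 + G.
water balance: 208.83 + 0.570·G = 0.498·(551 + G)
(0.570 − 0.498)·G = 0.498×551 − 208.83 = 65.569
G = 65.569 / 0.072 = 910.68 kg/h

910.7 kg/h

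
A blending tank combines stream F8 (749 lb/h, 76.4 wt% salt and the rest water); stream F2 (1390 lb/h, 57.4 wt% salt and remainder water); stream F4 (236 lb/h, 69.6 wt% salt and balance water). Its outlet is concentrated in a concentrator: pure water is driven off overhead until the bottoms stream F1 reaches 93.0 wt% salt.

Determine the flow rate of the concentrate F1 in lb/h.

salt entering = 749×0.764 + 1390×0.574 + 236×0.696 = 1534.4 lb/h.
All salt reports to F1, so F1 = 1534.4/0.930 = 1649.8 lb/h.

1650 lb/h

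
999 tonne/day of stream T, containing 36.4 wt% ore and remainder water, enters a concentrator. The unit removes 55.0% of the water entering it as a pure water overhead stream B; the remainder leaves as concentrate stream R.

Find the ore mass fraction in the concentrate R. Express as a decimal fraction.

0.5598

ore is not removed: 999×0.364 = 363.64 tonne/day of ore enters R.
water entering = 999×0.636 = 635.36 tonne/day; overhead removed = 0.550×635.36 = 349.45 tonne/day.
Concentrate = 999 − 349.45 = 649.55 tonne/day.
Mass fraction = 363.64/649.55 = 0.5598.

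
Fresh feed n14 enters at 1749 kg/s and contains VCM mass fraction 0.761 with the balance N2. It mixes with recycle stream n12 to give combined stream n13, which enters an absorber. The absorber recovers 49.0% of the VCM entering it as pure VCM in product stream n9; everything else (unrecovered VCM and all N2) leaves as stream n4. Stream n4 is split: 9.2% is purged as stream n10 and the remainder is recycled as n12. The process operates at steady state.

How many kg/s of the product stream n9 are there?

1215 kg/s

VCM in n13: m_A = 1749×0.761 + (1−0.092)·(1−0.490)·m_A, so m_A = 1331/0.5369 = 2478.9 kg/s.
Product n9 = 0.490×2478.9 = 1214.7 kg/s.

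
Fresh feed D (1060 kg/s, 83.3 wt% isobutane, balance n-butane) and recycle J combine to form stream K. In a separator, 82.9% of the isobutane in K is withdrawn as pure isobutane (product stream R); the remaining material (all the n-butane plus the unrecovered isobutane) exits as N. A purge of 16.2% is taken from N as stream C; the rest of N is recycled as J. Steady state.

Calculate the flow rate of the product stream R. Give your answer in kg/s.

854.4 kg/s

isobutane in K: m_A = 1060×0.833 + (1−0.162)·(1−0.829)·m_A, so m_A = 882.98/0.8567 = 1030.7 kg/s.
Product R = 0.829×1030.7 = 854.43 kg/s.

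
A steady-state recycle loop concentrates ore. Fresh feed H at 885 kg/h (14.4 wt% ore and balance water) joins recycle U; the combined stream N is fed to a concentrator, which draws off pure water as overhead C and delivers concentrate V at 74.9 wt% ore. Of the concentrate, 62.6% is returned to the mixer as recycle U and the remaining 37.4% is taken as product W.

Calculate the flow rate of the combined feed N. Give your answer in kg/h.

Overall ore balance (none leaves overhead): ore in fresh feed = ore in product, i.e. 885×0.144 = (1−0.626)·V·0.749.
V = 127.44/(0.749×0.374) = 454.94 kg/h.
Recycle U = 0.626×454.94 = 284.79 kg/h.
Combined feed N = 885 + 284.79 = 1169.8 kg/h.

1170 kg/h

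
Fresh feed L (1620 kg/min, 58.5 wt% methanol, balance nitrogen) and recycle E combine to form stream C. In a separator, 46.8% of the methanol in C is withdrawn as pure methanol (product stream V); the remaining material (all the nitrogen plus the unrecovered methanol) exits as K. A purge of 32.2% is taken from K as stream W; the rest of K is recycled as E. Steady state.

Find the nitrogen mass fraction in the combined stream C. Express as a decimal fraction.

nitrogen enters only via L and leaves only via the purge: 1620×0.415 = 0.322×(nitrogen in K), and the separator passes all nitrogen, so nitrogen in C = nitrogen in K = 2087.9 kg/min.
methanol in C: m_A = 1620×0.585 + (1−0.322)·(1−0.468)·m_A, so m_A = 947.7/0.6393 = 1482.4 kg/min.
C = 1482.4 + 2087.9 = 3570.3 kg/min.
nitrogen fraction in C = 2087.9/3570.3 = 0.585.

0.585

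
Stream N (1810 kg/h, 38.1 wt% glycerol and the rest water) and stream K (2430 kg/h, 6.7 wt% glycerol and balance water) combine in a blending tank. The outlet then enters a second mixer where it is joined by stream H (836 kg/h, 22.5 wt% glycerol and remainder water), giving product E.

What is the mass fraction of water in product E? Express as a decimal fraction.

Overall, product flow = 5076 kg/h.
water in = 1810×0.619 + 2430×0.933 + 836×0.775 = 4035.5 kg/h.
water fraction in E = 0.795.

0.795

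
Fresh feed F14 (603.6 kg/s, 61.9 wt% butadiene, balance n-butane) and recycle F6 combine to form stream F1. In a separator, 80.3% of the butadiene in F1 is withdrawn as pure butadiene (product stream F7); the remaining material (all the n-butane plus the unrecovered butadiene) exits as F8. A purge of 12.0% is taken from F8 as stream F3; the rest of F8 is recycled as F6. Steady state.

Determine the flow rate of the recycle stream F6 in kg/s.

1765 kg/s

n-butane enters only via F14 and leaves only via the purge: 603.6×0.381 = 0.120×(n-butane in F8), and the separator passes all n-butane, so n-butane in F1 = n-butane in F8 = 1916.4 kg/s.
butadiene in F1: m_A = 603.6×0.619 + (1−0.120)·(1−0.803)·m_A, so m_A = 373.63/0.8266 = 451.98 kg/s.
F8 = (1−0.803)×451.98 + 1916.4 = 2005.5 kg/s.
Recycle F6 = (1−0.120)×2005.5 = 1764.8 kg/s.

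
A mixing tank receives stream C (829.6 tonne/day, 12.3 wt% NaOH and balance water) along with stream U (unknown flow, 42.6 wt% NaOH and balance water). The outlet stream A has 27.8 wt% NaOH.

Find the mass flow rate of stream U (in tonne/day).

Let U be the unknown flow. Total out = 829.6 + U.
NaOH balance: 102.04 + 0.426·U = 0.278·(829.6 + U)
(0.426 − 0.278)·U = 0.278×829.6 − 102.04 = 128.59
U = 128.59 / 0.148 = 868.84 tonne/day

868.8 tonne/day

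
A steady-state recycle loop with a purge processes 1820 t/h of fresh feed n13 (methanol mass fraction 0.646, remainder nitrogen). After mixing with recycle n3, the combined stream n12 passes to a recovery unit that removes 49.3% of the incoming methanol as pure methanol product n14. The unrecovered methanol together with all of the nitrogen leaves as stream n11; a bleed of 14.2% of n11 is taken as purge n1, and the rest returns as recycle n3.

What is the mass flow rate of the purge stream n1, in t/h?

nitrogen enters only via n13 and leaves only via the purge: 1820×0.354 = 0.142×(nitrogen in n11), and the recovery unit passes all nitrogen, so nitrogen in n12 = nitrogen in n11 = 4537.2 t/h.
methanol in n12: m_A = 1820×0.646 + (1−0.142)·(1−0.493)·m_A, so m_A = 1175.7/0.5650 = 2080.9 t/h.
n11 = (1−0.493)×2080.9 + 4537.2 = 5592.2 t/h.
Purge n1 = 0.142×5592.2 = 794.1 t/h.

794.1 t/h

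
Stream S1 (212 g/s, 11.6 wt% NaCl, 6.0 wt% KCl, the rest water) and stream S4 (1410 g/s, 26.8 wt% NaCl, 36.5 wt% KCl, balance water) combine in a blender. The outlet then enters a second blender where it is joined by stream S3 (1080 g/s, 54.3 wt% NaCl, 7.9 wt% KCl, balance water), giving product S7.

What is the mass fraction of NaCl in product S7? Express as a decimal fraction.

0.366

Overall, product flow = 2702 g/s.
NaCl in = 212×0.116 + 1410×0.268 + 1080×0.543 = 988.91 g/s.
NaCl fraction in S7 = 0.366.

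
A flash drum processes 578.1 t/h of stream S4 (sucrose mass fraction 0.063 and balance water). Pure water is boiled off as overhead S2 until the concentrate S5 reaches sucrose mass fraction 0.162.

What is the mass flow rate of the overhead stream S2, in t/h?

353.3 t/h

sucrose is conserved: 578.1×0.063 = 36.42 t/h all reports to the concentrate.
Concentrate = 36.42/(target fraction) = 224.82 t/h.
Overhead = 578.1 − 224.82 = 353.28 t/h.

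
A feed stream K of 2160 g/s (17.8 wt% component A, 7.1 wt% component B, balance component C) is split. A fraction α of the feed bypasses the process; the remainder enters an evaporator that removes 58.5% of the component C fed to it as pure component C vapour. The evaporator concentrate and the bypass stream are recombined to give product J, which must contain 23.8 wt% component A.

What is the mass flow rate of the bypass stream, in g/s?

All 2160×0.178 = 384.48 g/s of component A reaches J, so J = 384.48/0.238 = 1615.5 g/s and vapour = 544.54 g/s.
The evaporator receives (1−α)·2160 of feed at 0.751 component C and removes 0.585 of that component C:
0.585×0.751×(1−α)×2160 = 544.54
(1−α) = 544.54/948.96 = 0.5738;  α = 0.4262.
Bypass flow = 0.4262×2160 = 920.54 g/s.

920.5 g/s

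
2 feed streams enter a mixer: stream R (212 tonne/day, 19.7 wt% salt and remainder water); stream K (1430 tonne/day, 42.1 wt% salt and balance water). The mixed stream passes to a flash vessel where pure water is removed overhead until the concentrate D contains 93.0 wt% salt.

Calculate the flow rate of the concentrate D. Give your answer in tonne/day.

692.3 tonne/day

salt entering = 212×0.197 + 1430×0.421 = 643.79 tonne/day.
All salt reports to D, so D = 643.79/0.930 = 692.25 tonne/day.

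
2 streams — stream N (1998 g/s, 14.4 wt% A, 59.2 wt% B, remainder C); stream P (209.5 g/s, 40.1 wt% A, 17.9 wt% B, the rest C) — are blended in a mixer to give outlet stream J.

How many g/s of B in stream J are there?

1220 g/s

B out = B in = 1998×0.592 + 209.5×0.179 = 1220.3 g/s.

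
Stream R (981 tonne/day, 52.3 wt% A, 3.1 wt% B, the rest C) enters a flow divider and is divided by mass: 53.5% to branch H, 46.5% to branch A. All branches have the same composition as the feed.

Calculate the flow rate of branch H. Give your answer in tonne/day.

524.8 tonne/day

Branch H flow = 0.535×981 = 524.84 tonne/day.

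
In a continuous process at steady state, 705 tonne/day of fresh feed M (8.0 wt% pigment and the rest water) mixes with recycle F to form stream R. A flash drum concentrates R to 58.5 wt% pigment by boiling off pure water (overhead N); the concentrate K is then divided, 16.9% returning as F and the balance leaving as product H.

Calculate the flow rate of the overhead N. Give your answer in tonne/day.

Overall pigment balance (none leaves overhead): pigment in fresh feed = pigment in product, i.e. 705×0.080 = (1−0.169)·K·0.585.
K = 56.4/(0.585×0.831) = 116.02 tonne/day.
Recycle F = 0.169×116.02 = 19.607 tonne/day.
Combined feed R = 705 + 19.607 = 724.61 tonne/day.
Overhead N = R − K = 724.61 − 116.02 = 608.59 tonne/day.

608.6 tonne/day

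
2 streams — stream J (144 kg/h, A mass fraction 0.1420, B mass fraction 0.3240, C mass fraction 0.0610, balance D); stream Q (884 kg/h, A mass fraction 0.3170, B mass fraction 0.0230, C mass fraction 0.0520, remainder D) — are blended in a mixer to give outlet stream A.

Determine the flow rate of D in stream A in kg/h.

D out = D in = 144×0.473 + 884×0.608 = 605.58 kg/h.

605.6 kg/h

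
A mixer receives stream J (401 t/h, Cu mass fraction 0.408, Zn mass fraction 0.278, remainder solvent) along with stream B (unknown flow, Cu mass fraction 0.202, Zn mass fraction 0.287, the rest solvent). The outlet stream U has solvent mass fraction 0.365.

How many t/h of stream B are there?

140.1 t/h

Let B be the unknown flow. Total out = 401 + B.
solvent balance: 125.91 + 0.511·B = 0.365·(401 + B)
(0.511 − 0.365)·B = 0.365×401 − 125.91 = 20.451
B = 20.451 / 0.146 = 140.08 t/h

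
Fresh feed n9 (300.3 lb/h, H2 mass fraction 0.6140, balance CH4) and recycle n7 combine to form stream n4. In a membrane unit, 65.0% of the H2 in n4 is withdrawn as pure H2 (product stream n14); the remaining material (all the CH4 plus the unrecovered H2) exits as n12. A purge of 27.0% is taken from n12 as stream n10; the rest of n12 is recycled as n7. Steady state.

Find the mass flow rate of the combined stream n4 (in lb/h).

677 lb/h

CH4 enters only via n9 and leaves only via the purge: 300.3×0.386 = 0.270×(CH4 in n12), and the membrane unit passes all CH4, so CH4 in n4 = CH4 in n12 = 429.32 lb/h.
H2 in n4: m_A = 300.3×0.614 + (1−0.270)·(1−0.650)·m_A, so m_A = 184.38/0.7445 = 247.66 lb/h.
n4 = 247.66 + 429.32 = 676.98 lb/h.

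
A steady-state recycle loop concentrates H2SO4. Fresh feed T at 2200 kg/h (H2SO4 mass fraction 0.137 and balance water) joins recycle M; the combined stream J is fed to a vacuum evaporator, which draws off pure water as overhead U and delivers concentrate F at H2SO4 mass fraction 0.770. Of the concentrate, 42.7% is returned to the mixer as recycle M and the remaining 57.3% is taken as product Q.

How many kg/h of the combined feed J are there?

2492 kg/h

Overall H2SO4 balance (none leaves overhead): H2SO4 in fresh feed = H2SO4 in product, i.e. 2200×0.137 = (1−0.427)·F·0.770.
F = 301.4/(0.770×0.573) = 683.12 kg/h.
Recycle M = 0.427×683.12 = 291.69 kg/h.
Combined feed J = 2200 + 291.69 = 2491.7 kg/h.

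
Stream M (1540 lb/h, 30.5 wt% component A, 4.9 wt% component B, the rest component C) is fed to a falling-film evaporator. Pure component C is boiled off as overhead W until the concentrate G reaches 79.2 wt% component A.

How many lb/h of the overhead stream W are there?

946.9 lb/h

component A is conserved: 1540×0.305 = 469.7 lb/h all reports to the concentrate.
Concentrate = 469.7/(target fraction) = 593.06 lb/h.
Overhead = 1540 − 593.06 = 946.94 lb/h.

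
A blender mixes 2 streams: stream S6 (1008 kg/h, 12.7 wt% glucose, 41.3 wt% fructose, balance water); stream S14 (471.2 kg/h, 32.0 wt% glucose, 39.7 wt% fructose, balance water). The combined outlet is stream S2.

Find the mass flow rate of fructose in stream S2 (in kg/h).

603.4 kg/h

fructose out = fructose in = 1008×0.413 + 471.2×0.397 = 603.37 kg/h.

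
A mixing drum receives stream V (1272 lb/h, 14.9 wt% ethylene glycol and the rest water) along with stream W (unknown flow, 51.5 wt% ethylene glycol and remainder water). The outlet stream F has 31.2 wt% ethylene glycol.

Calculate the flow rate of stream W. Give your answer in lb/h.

1021 lb/h

Let W be the unknown flow. Total out = 1272 + W.
ethylene glycol balance: 189.53 + 0.515·W = 0.312·(1272 + W)
(0.515 − 0.312)·W = 0.312×1272 − 189.53 = 207.34
W = 207.34 / 0.203 = 1021.4 lb/h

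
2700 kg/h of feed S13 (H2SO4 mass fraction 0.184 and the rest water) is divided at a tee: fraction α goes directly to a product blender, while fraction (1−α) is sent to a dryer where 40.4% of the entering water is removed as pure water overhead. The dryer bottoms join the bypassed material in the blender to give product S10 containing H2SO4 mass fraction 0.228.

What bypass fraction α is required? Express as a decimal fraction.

All 2700×0.184 = 496.8 kg/h of H2SO4 reaches S10, so S10 = 496.8/0.228 = 2178.9 kg/h and vapour = 521.05 kg/h.
The evaporator receives (1−α)·2700 of feed at 0.816 water and removes 0.404 of that water:
0.404×0.816×(1−α)×2700 = 521.05
(1−α) = 521.05/890.09 = 0.5854;  α = 0.4146.

0.415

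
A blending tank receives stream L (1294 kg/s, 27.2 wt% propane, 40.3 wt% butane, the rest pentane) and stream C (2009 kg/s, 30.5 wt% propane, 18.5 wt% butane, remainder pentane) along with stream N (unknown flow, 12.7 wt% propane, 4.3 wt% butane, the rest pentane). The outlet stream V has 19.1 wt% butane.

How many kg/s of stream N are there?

1772 kg/s

Let N be the unknown flow. Total out = 3303 + N.
butane balance: 893.15 + 0.043·N = 0.191·(3303 + N)
(0.043 − 0.191)·N = 0.191×3303 − 893.15 = -262.27
N = -262.27 / -0.148 = 1772.1 kg/s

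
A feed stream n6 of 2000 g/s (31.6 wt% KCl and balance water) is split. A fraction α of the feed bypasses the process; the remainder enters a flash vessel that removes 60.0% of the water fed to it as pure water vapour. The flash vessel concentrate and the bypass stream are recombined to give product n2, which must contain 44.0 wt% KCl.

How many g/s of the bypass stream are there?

All 2000×0.316 = 632 g/s of KCl reaches n2, so n2 = 632/0.440 = 1436.4 g/s and vapour = 563.64 g/s.
The evaporator receives (1−α)·2000 of feed at 0.684 water and removes 0.600 of that water:
0.600×0.684×(1−α)×2000 = 563.64
(1−α) = 563.64/820.8 = 0.6867;  α = 0.3133.
Bypass flow = 0.3133×2000 = 626.62 g/s.

626.6 g/s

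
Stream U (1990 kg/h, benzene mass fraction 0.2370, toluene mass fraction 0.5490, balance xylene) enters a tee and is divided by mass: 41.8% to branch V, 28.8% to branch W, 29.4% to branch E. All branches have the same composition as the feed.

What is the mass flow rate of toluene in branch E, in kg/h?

321.2 kg/h

Branch E total = 0.294×1990 = 585.06 kg/h.
toluene in E = 0.549×585.06 = 321.2 kg/h.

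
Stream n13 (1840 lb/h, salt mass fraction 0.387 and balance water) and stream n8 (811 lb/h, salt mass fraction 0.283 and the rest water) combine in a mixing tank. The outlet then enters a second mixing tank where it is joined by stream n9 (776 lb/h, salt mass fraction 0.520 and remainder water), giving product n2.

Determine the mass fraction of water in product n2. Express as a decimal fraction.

Overall, product flow = 3427 lb/h.
water in = 1840×0.613 + 811×0.717 + 776×0.480 = 2081.9 lb/h.
water fraction in n2 = 0.607.

0.607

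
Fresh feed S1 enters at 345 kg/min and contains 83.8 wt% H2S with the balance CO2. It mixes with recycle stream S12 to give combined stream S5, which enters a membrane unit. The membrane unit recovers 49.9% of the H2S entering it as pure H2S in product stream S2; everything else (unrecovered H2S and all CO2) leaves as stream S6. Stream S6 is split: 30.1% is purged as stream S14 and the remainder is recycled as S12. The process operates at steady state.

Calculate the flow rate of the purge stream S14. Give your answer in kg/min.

CO2 enters only via S1 and leaves only via the purge: 345×0.162 = 0.301×(CO2 in S6), and the membrane unit passes all CO2, so CO2 in S5 = CO2 in S6 = 185.68 kg/min.
H2S in S5: m_A = 345×0.838 + (1−0.301)·(1−0.499)·m_A, so m_A = 289.11/0.6498 = 444.92 kg/min.
S6 = (1−0.499)×444.92 + 185.68 = 408.59 kg/min.
Purge S14 = 0.301×408.59 = 122.98 kg/min.

123 kg/min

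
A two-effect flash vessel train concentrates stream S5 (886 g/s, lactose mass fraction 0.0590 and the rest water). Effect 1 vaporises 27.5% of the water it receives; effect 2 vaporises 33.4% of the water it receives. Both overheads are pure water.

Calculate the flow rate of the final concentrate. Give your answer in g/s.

water in feed = 886×0.941 = 833.73 g/s.
After stage 1: water left = (1−0.275)×833.73 = 604.45; stream total = 656.73 g/s.
After stage 2: water left = (1−0.334)×604.45 = 402.56; final concentrate = 454.84 g/s.

454.8 g/s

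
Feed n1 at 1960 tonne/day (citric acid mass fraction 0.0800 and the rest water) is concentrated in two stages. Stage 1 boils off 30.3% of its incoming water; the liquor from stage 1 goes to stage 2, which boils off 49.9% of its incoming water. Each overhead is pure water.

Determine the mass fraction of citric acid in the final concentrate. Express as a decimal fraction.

0.1994

water in feed = 1960×0.920 = 1803.2 tonne/day.
After stage 1: water left = (1−0.303)×1803.2 = 1256.8; stream total = 1413.6 tonne/day.
After stage 2: water left = (1−0.499)×1256.8 = 629.67; final concentrate = 786.47 tonne/day.
citric acid fraction = 156.8/786.47 = 0.1994.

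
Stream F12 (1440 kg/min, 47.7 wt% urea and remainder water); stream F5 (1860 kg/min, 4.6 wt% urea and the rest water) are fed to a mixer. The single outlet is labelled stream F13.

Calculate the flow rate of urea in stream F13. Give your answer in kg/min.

urea out = urea in = 1440×0.477 + 1860×0.046 = 772.44 kg/min.

772.4 kg/min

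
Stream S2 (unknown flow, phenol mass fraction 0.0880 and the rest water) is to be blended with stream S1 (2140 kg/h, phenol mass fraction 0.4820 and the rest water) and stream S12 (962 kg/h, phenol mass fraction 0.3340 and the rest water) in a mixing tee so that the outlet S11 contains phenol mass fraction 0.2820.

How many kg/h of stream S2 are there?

Let S2 be the unknown flow. Total out = 3102 + S2.
phenol balance: 1352.8 + 0.088·S2 = 0.282·(3102 + S2)
(0.088 − 0.282)·S2 = 0.282×3102 − 1352.8 = -478.02
S2 = -478.02 / -0.194 = 2464 kg/h

2464 kg/h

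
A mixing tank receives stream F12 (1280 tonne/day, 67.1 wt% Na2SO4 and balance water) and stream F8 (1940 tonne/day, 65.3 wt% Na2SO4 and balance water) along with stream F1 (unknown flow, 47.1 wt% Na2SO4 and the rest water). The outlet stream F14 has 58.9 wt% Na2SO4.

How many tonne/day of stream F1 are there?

Let F1 be the unknown flow. Total out = 3220 + F1.
Na2SO4 balance: 2125.7 + 0.471·F1 = 0.589·(3220 + F1)
(0.471 − 0.589)·F1 = 0.589×3220 − 2125.7 = -229.12
F1 = -229.12 / -0.118 = 1941.7 tonne/day

1942 tonne/day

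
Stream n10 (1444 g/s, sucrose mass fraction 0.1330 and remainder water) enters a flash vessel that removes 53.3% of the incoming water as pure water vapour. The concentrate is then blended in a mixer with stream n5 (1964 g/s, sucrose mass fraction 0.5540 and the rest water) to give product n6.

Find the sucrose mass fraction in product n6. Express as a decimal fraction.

Vapour removed = 0.533×0.867×1444 = 667.29 g/s; concentrate = 776.71 g/s.
sucrose reaching the mixer = 192.05 (from concentrate) + 1964×0.554 = 1280.1 g/s.
Product flow = 776.71 + 1964 = 2740.7 g/s; sucrose fraction = 0.4671.

0.4671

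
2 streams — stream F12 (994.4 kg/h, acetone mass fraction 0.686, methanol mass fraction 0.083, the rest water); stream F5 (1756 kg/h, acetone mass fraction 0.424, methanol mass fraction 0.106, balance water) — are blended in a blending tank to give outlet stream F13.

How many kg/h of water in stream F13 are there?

water out = water in = 994.4×0.231 + 1756×0.470 = 1055 kg/h.

1055 kg/h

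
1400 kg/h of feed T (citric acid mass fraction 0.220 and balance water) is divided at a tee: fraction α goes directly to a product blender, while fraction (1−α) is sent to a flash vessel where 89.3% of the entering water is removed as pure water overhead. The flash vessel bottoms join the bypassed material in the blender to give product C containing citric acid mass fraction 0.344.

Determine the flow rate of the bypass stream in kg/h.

All 1400×0.220 = 308 kg/h of citric acid reaches C, so C = 308/0.344 = 895.35 kg/h and vapour = 504.65 kg/h.
The evaporator receives (1−α)·1400 of feed at 0.780 water and removes 0.893 of that water:
0.893×0.780×(1−α)×1400 = 504.65
(1−α) = 504.65/975.16 = 0.5175;  α = 0.4825.
Bypass flow = 0.4825×1400 = 675.49 kg/h.

675.5 kg/h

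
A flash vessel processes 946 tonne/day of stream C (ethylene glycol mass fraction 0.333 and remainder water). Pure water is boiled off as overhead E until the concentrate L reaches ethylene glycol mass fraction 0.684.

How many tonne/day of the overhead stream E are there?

ethylene glycol is conserved: 946×0.333 = 315.02 tonne/day all reports to the concentrate.
Concentrate = 315.02/(target fraction) = 460.55 tonne/day.
Overhead = 946 − 460.55 = 485.45 tonne/day.

485.4 tonne/day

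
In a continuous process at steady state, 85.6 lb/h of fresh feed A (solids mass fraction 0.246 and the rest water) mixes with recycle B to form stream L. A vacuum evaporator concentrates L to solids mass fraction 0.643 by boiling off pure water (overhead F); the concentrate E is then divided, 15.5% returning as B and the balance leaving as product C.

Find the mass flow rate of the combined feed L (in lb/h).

Overall solids balance (none leaves overhead): solids in fresh feed = solids in product, i.e. 85.6×0.246 = (1−0.155)·E·0.643.
E = 21.058/(0.643×0.845) = 38.756 lb/h.
Recycle B = 0.155×38.756 = 6.0072 lb/h.
Combined feed L = 85.6 + 6.0072 = 91.607 lb/h.

91.61 lb/h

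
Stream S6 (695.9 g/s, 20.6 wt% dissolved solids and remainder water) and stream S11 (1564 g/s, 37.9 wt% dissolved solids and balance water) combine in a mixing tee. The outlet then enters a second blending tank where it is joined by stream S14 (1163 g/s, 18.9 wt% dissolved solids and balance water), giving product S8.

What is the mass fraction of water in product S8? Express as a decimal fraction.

Overall, product flow = 3422.9 g/s.
water in = 695.9×0.794 + 1564×0.621 + 1163×0.811 = 2467 g/s.
water fraction in S8 = 0.721.

0.721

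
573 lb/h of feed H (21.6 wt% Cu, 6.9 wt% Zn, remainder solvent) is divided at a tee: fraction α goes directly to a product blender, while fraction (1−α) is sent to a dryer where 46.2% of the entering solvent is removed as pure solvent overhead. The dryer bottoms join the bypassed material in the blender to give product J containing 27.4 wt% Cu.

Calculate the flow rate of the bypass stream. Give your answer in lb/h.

All 573×0.216 = 123.77 lb/h of Cu reaches J, so J = 123.77/0.274 = 451.71 lb/h and vapour = 121.29 lb/h.
The evaporator receives (1−α)·573 of feed at 0.715 solvent and removes 0.462 of that solvent:
0.462×0.715×(1−α)×573 = 121.29
(1−α) = 121.29/189.28 = 0.6408;  α = 0.3592.
Bypass flow = 0.3592×573 = 205.82 lb/h.

205.8 lb/h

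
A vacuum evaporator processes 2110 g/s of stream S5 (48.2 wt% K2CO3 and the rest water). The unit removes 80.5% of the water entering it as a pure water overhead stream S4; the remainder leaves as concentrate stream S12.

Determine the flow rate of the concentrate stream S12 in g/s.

1230 g/s

water entering = 2110×0.518 = 1093 g/s; overhead removed = 0.805×1093 = 879.85 g/s.
Concentrate = 2110 − 879.85 = 1230.2 g/s.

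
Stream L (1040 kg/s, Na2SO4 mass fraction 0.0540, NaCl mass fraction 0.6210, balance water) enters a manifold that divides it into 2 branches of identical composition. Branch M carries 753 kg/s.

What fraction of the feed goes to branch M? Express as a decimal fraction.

0.724

Fraction to M = 753/1040 = 0.7240.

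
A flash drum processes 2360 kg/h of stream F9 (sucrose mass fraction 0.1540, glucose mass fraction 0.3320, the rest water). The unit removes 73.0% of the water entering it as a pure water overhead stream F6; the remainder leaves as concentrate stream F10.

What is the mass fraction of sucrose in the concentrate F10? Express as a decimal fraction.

sucrose is not removed: 2360×0.154 = 363.44 kg/h of sucrose enters F10.
water entering = 2360×0.514 = 1213 kg/h; overhead removed = 0.730×1213 = 885.52 kg/h.
Concentrate = 2360 − 885.52 = 1474.5 kg/h.
Mass fraction = 363.44/1474.5 = 0.2465.

0.2465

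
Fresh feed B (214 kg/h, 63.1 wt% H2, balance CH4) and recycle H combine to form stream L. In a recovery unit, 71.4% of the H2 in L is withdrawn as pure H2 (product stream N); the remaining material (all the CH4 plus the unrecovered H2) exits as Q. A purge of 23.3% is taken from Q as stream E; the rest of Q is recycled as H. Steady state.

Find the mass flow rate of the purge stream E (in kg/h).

CH4 enters only via B and leaves only via the purge: 214×0.369 = 0.233×(CH4 in Q), and the recovery unit passes all CH4, so CH4 in L = CH4 in Q = 338.91 kg/h.
H2 in L: m_A = 214×0.631 + (1−0.233)·(1−0.714)·m_A, so m_A = 135.03/0.7806 = 172.98 kg/h.
Q = (1−0.714)×172.98 + 338.91 = 388.38 kg/h.
Purge E = 0.233×388.38 = 90.493 kg/h.

90.49 kg/h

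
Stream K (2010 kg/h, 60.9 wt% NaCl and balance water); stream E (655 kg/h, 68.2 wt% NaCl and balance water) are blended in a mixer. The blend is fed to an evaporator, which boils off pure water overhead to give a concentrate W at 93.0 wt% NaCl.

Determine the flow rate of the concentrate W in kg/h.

NaCl entering = 2010×0.609 + 655×0.682 = 1670.8 kg/h.
All NaCl reports to W, so W = 1670.8/0.930 = 1796.6 kg/h.

1797 kg/h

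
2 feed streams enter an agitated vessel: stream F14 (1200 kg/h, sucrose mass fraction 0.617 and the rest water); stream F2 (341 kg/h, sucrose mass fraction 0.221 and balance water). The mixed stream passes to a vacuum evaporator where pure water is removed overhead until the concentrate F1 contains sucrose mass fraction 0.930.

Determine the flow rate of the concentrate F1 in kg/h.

877.2 kg/h

sucrose entering = 1200×0.617 + 341×0.221 = 815.76 kg/h.
All sucrose reports to F1, so F1 = 815.76/0.930 = 877.16 kg/h.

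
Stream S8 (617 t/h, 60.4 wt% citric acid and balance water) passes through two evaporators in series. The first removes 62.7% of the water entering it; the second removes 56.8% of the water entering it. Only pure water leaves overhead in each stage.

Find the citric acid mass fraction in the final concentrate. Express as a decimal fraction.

water in feed = 617×0.396 = 244.33 t/h.
After stage 1: water left = (1−0.627)×244.33 = 91.136; stream total = 463.8 t/h.
After stage 2: water left = (1−0.568)×91.136 = 39.371; final concentrate = 412.04 t/h.
citric acid fraction = 372.67/412.04 = 0.904.

0.904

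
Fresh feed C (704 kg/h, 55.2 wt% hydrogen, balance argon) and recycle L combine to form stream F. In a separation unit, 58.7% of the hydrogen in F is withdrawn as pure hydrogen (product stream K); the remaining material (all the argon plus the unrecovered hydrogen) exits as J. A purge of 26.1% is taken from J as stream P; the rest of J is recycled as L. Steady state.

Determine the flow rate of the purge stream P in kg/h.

375.7 kg/h

argon enters only via C and leaves only via the purge: 704×0.448 = 0.261×(argon in J), and the separation unit passes all argon, so argon in F = argon in J = 1208.4 kg/h.
hydrogen in F: m_A = 704×0.552 + (1−0.261)·(1−0.587)·m_A, so m_A = 388.61/0.6948 = 559.31 kg/h.
J = (1−0.587)×559.31 + 1208.4 = 1439.4 kg/h.
Purge P = 0.261×1439.4 = 375.68 kg/h.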